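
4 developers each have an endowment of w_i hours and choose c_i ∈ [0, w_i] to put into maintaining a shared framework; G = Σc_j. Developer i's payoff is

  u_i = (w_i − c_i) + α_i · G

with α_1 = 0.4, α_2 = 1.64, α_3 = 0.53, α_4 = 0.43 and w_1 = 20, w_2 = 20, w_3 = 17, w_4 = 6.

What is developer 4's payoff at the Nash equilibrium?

14.6

∂u_i/∂c_i = α_i − 1, so developer i contributes w_i if α_i > 1, else 0.
α_i > 1 for i ∈ {2}; NE contributions (0, 20, 0, 0), G = 20.
u_4 = (6 − 0) + 0.43·20 = 14.6.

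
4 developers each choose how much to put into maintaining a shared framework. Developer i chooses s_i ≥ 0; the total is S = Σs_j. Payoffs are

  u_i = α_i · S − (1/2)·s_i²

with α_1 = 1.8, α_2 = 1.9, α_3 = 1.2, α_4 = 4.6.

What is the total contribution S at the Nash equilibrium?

9.5

Developer i's FOC: ∂u_i/∂s_i = α_i − s_i = 0, so s_i* = α_i.
NE contributions = (1.8, 1.9, 1.2, 4.6); S = 9.5.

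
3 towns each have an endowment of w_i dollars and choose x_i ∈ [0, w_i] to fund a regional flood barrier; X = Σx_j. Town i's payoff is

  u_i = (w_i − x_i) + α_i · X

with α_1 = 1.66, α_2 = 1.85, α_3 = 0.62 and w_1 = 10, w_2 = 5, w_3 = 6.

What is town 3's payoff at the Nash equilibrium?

∂u_i/∂x_i = α_i − 1, so town i contributes w_i if α_i > 1, else 0.
α_i > 1 for i ∈ {1, 2}; NE contributions (10, 5, 0), X = 15.
u_3 = (6 − 0) + 0.62·15 = 15.3.

15.3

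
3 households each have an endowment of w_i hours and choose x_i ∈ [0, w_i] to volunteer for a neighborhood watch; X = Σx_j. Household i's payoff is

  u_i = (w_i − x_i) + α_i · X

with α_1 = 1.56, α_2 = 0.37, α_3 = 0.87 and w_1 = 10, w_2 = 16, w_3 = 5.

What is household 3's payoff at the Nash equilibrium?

13.7

∂u_i/∂x_i = α_i − 1, so household i contributes w_i if α_i > 1, else 0.
α_i > 1 for i ∈ {1}; NE contributions (10, 0, 0), X = 10.
u_3 = (5 − 0) + 0.87·10 = 13.7.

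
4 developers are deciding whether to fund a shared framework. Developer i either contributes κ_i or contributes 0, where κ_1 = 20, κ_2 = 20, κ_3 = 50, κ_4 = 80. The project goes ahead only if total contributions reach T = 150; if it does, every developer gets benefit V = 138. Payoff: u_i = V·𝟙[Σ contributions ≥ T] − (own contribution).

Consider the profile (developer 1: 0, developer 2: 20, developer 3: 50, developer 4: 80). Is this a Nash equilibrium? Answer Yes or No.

Yes

Total = 150 ≥ 150: provided.
Developer 1 (pledges 0, payoff 138): pledging 20 → total 170, payoff 118. No gain.
Developer 2 (pledges 20, payoff 118): dropping to 0 → total 130, payoff 0. No gain.
Developer 3 (pledges 50, payoff 88): dropping to 0 → total 100, payoff 0. No gain.
Developer 4 (pledges 80, payoff 58): dropping to 0 → total 70, payoff 0. No gain.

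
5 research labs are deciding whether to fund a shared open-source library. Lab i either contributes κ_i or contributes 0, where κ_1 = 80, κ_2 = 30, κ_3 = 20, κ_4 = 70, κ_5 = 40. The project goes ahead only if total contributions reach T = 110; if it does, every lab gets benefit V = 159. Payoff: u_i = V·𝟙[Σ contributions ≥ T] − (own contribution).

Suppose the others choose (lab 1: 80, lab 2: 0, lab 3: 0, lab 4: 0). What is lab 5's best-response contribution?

40

Others' total = 80. Contributing 40 brings total to 120 ≥ 110: gain V − κ_5 = 119.
Best response: 40.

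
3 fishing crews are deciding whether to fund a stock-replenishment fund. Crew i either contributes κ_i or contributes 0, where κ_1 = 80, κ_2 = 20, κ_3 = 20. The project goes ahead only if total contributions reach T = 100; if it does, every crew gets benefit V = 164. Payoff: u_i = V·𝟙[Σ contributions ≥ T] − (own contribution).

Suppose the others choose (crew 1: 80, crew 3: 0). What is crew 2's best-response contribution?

20

Others' total = 80. Contributing 20 brings total to 100 ≥ 100: gain V − κ_2 = 144.
Best response: 20.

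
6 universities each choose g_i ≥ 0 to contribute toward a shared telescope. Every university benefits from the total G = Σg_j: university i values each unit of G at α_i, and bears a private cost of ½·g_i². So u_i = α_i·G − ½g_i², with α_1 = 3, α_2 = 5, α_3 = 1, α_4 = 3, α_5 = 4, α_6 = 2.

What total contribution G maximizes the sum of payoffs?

108

Planner FOC: ∂(Σu_j)/∂g_i = (Σα_j) − g_i = 0, so g_i^SO = Σα_j = 18 for every i; G^SO = 108.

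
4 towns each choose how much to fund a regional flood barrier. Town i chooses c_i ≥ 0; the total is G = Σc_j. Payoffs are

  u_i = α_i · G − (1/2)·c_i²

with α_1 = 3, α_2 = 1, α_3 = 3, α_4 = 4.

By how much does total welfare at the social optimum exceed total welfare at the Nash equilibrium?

138.5

Town i's FOC: ∂u_i/∂c_i = α_i − c_i = 0, so c_i* = α_i.
NE contributions = (3, 1, 3, 4); G = 11.
W^NE = (Σα)·G − ½Σα_i² = 11² − ½·35 = 103.5.
Planner sets c_i = Σα_j = 11 for every i, so G^SO = 4·11 = 44.
W^SO = (Σα)·G^SO − ½·4·(Σα)² = (4/2)·11² = 242.
Deadweight loss = W^SO − W^NE = 138.5.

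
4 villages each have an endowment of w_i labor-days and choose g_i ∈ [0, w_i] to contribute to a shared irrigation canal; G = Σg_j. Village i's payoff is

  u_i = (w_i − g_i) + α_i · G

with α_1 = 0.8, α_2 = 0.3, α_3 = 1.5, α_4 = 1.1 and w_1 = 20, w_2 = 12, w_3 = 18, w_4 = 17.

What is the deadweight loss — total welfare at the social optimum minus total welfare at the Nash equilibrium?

86.4

∂u_i/∂g_i = α_i − 1, so village i contributes w_i if α_i > 1, else 0.
α_i > 1 for i ∈ {3, 4}; NE contributions (0, 0, 18, 17), G = 35.
W^NE = Σw_i − G^NE + (Σα_i)·G^NE = 67 + 2.7·35 = 161.5.
Planner: ∂(Σu_j)/∂g_i = Σα_j − 1 = 2.7 > 0, so everyone contributes w_i; G^SO = 67, W^SO = 67 + 2.7·67 = 247.9.
Deadweight loss = 86.4.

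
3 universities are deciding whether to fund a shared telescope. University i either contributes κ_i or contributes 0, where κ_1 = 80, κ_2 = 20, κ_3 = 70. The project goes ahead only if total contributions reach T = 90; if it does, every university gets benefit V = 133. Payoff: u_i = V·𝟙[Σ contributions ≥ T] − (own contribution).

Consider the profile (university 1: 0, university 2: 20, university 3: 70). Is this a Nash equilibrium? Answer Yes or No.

Yes

Total = 90 ≥ 90: provided.
University 1 (pledges 0, payoff 133): pledging 80 → total 170, payoff 53. No gain.
University 2 (pledges 20, payoff 113): dropping to 0 → total 70, payoff 0. No gain.
University 3 (pledges 70, payoff 63): dropping to 0 → total 20, payoff 0. No gain.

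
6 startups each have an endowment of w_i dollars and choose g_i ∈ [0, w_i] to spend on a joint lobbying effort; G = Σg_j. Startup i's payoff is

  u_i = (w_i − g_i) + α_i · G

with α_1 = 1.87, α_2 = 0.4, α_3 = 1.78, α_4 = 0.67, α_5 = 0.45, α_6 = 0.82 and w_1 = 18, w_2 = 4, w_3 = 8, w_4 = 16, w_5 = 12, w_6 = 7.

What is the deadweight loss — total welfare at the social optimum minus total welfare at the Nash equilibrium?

194.61

∂u_i/∂g_i = α_i − 1, so startup i contributes w_i if α_i > 1, else 0.
α_i > 1 for i ∈ {1, 3}; NE contributions (18, 0, 8, 0, 0, 0), G = 26.
W^NE = Σw_i − G^NE + (Σα_i)·G^NE = 65 + 4.99·26 = 194.74.
Planner: ∂(Σu_j)/∂g_i = Σα_j − 1 = 4.99 > 0, so everyone contributes w_i; G^SO = 65, W^SO = 65 + 4.99·65 = 389.35.
Deadweight loss = 194.61.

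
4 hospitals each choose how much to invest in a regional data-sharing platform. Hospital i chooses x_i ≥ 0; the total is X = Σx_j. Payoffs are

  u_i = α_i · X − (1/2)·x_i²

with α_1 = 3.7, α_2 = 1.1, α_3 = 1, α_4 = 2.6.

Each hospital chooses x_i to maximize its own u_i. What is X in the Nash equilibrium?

8.4

Hospital i's FOC: ∂u_i/∂x_i = α_i − x_i = 0, so x_i* = α_i.
NE contributions = (3.7, 1.1, 1, 2.6); X = 8.4.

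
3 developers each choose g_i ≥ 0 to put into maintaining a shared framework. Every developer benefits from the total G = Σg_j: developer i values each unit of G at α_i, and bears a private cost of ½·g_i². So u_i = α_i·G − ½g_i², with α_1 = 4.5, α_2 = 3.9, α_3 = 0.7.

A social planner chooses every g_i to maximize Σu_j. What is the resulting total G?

27.3

Planner FOC: ∂(Σu_j)/∂g_i = (Σα_j) − g_i = 0, so g_i^SO = Σα_j = 9.1 for every i; G^SO = 27.3.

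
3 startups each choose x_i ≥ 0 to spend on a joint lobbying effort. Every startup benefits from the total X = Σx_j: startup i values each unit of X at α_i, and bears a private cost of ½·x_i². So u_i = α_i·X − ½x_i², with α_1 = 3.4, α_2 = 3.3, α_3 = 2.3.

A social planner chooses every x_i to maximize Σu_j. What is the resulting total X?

27

Planner FOC: ∂(Σu_j)/∂x_i = (Σα_j) − x_i = 0, so x_i^SO = Σα_j = 9 for every i; X^SO = 27.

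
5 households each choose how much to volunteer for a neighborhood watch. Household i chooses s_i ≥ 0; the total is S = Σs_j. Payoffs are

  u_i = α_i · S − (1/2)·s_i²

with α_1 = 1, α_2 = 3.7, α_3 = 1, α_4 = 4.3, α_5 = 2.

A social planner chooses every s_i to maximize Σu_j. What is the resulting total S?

60

Planner FOC: ∂(Σu_j)/∂s_i = (Σα_j) − s_i = 0, so s_i^SO = Σα_j = 12 for every i; S^SO = 60.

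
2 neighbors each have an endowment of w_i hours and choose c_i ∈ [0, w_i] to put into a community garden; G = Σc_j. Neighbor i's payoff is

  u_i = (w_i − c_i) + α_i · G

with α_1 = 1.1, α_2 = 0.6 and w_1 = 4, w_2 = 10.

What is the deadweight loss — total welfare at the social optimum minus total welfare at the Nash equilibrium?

7

∂u_i/∂c_i = α_i − 1, so neighbor i contributes w_i if α_i > 1, else 0.
α_i > 1 for i ∈ {1}; NE contributions (4, 0), G = 4.
W^NE = Σw_i − G^NE + (Σα_i)·G^NE = 14 + 0.7·4 = 16.8.
Planner: ∂(Σu_j)/∂c_i = Σα_j − 1 = 0.7 > 0, so everyone contributes w_i; G^SO = 14, W^SO = 14 + 0.7·14 = 23.8.
Deadweight loss = 7.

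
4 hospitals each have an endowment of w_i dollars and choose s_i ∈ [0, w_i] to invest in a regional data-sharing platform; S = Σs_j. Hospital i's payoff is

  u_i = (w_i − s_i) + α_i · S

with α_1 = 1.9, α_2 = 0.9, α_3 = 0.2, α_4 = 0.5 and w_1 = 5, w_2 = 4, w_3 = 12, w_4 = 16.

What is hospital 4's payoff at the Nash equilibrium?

18.5

∂u_i/∂s_i = α_i − 1, so hospital i contributes w_i if α_i > 1, else 0.
α_i > 1 for i ∈ {1}; NE contributions (5, 0, 0, 0), S = 5.
u_4 = (16 − 0) + 0.5·5 = 18.5.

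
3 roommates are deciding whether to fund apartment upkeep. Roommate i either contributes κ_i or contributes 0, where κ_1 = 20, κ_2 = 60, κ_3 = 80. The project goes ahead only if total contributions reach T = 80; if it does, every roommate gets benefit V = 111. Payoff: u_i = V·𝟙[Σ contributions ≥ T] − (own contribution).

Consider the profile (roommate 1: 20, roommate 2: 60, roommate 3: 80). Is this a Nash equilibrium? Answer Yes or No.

Total = 160 ≥ 80: provided.
Roommate 1 (pledges 20, payoff 91): dropping to 0 → total 140, payoff 111. Profitable deviation.

No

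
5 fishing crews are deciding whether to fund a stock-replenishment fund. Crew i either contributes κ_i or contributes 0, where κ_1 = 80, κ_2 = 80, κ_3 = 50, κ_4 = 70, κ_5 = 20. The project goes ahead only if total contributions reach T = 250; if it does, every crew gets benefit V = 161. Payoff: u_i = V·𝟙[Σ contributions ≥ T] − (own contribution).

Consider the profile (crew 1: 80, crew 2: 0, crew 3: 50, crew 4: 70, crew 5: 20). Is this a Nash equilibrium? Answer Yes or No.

Total = 220 < 250: not provided.
Crew 1 (pledges 80, payoff -80): dropping to 0 → total 140, payoff 0. Profitable deviation.

No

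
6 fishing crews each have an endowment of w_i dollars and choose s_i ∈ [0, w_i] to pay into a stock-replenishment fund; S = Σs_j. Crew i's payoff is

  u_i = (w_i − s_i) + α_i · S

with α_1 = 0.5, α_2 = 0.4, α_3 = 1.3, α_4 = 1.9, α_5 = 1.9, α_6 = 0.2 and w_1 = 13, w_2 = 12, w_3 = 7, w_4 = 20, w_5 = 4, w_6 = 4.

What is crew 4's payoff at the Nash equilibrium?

∂u_i/∂s_i = α_i − 1, so crew i contributes w_i if α_i > 1, else 0.
α_i > 1 for i ∈ {3, 4, 5}; NE contributions (0, 0, 7, 20, 4, 0), S = 31.
u_4 = (20 − 20) + 1.9·31 = 58.9.

58.9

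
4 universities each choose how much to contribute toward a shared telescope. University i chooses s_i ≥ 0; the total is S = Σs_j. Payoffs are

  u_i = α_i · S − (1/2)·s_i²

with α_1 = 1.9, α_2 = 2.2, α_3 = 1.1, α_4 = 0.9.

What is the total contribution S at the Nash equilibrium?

6.1

University i's FOC: ∂u_i/∂s_i = α_i − s_i = 0, so s_i* = α_i.
NE contributions = (1.9, 2.2, 1.1, 0.9); S = 6.1.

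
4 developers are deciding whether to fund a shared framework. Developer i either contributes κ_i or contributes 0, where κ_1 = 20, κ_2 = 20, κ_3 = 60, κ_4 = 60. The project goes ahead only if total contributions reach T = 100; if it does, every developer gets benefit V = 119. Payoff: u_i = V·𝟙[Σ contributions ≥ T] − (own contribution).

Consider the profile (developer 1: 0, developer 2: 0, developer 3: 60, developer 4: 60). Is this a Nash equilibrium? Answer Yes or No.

Yes

Total = 120 ≥ 100: provided.
Developer 1 (pledges 0, payoff 119): pledging 20 → total 140, payoff 99. No gain.
Developer 2 (pledges 0, payoff 119): pledging 20 → total 140, payoff 99. No gain.
Developer 3 (pledges 60, payoff 59): dropping to 0 → total 60, payoff 0. No gain.
Developer 4 (pledges 60, payoff 59): dropping to 0 → total 60, payoff 0. No gain.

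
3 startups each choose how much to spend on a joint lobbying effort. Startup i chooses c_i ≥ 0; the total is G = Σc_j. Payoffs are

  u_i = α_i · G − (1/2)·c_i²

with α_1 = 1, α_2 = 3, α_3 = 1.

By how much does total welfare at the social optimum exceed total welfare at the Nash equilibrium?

Startup i's FOC: ∂u_i/∂c_i = α_i − c_i = 0, so c_i* = α_i.
NE contributions = (1, 3, 1); G = 5.
W^NE = (Σα)·G − ½Σα_i² = 5² − ½·11 = 19.5.
Planner sets c_i = Σα_j = 5 for every i, so G^SO = 3·5 = 15.
W^SO = (Σα)·G^SO − ½·3·(Σα)² = (3/2)·5² = 37.5.
Deadweight loss = W^SO − W^NE = 18.

18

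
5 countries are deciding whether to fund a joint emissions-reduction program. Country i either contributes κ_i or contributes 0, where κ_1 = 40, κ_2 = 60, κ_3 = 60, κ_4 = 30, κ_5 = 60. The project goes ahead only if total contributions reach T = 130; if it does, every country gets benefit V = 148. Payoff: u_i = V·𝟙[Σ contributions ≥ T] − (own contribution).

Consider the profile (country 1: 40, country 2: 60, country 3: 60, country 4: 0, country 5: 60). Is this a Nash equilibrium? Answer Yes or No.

Total = 220 ≥ 130: provided.
Country 1 (pledges 40, payoff 108): dropping to 0 → total 180, payoff 148. Profitable deviation.

No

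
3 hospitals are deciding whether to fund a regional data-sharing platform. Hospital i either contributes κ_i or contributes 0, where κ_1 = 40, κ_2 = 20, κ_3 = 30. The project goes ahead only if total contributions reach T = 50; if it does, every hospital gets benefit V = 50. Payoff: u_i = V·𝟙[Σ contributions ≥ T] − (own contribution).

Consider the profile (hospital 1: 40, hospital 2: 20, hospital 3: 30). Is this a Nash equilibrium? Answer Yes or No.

Total = 90 ≥ 50: provided.
Hospital 1 (pledges 40, payoff 10): dropping to 0 → total 50, payoff 50. Profitable deviation.

No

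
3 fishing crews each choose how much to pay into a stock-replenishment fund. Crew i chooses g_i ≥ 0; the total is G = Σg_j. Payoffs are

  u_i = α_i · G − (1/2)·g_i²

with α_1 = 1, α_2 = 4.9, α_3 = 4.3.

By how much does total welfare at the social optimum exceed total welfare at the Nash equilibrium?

73.77

Crew i's FOC: ∂u_i/∂g_i = α_i − g_i = 0, so g_i* = α_i.
NE contributions = (1, 4.9, 4.3); G = 10.2.
W^NE = (Σα)·G − ½Σα_i² = 10.2² − ½·43.5 = 82.29.
Planner sets g_i = Σα_j = 10.2 for every i, so G^SO = 3·10.2 = 30.6.
W^SO = (Σα)·G^SO − ½·3·(Σα)² = (3/2)·10.2² = 156.06.
Deadweight loss = W^SO − W^NE = 73.77.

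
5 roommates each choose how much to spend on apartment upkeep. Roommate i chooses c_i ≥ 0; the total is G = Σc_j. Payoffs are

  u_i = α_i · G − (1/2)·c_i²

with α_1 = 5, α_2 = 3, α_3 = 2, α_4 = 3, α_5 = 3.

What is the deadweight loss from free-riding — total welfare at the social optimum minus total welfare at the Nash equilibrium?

Roommate i's FOC: ∂u_i/∂c_i = α_i − c_i = 0, so c_i* = α_i.
NE contributions = (5, 3, 2, 3, 3); G = 16.
W^NE = (Σα)·G − ½Σα_i² = 16² − ½·56 = 228.
Planner sets c_i = Σα_j = 16 for every i, so G^SO = 5·16 = 80.
W^SO = (Σα)·G^SO − ½·5·(Σα)² = (5/2)·16² = 640.
Deadweight loss = W^SO − W^NE = 412.

412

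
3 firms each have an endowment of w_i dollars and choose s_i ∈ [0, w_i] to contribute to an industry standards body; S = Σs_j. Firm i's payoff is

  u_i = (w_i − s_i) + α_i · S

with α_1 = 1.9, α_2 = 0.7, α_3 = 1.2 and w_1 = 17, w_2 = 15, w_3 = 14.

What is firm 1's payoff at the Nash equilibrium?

58.9

∂u_i/∂s_i = α_i − 1, so firm i contributes w_i if α_i > 1, else 0.
α_i > 1 for i ∈ {1, 3}; NE contributions (17, 0, 14), S = 31.
u_1 = (17 − 17) + 1.9·31 = 58.9.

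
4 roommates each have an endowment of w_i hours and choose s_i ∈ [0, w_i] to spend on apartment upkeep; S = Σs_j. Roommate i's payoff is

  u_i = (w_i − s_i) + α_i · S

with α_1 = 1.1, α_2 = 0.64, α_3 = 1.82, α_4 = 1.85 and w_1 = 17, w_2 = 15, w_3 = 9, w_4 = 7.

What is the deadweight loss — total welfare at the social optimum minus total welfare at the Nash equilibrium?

∂u_i/∂s_i = α_i − 1, so roommate i contributes w_i if α_i > 1, else 0.
α_i > 1 for i ∈ {1, 3, 4}; NE contributions (17, 0, 9, 7), S = 33.
W^NE = Σw_i − S^NE + (Σα_i)·S^NE = 48 + 4.41·33 = 193.53.
Planner: ∂(Σu_j)/∂s_i = Σα_j − 1 = 4.41 > 0, so everyone contributes w_i; S^SO = 48, W^SO = 48 + 4.41·48 = 259.68.
Deadweight loss = 66.15.

66.15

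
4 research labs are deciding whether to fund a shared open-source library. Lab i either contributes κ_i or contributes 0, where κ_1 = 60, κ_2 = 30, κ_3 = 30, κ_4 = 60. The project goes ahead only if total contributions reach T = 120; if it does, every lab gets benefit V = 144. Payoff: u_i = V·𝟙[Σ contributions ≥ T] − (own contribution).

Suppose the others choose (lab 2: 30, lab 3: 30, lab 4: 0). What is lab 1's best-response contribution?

Others' total = 60. Contributing 60 brings total to 120 ≥ 120: gain V − κ_1 = 84.
Best response: 60.

60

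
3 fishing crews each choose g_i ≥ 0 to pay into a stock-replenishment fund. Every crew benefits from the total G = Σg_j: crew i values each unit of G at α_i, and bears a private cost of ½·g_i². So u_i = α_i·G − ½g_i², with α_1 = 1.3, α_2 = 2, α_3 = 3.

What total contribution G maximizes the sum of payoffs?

18.9

Planner FOC: ∂(Σu_j)/∂g_i = (Σα_j) − g_i = 0, so g_i^SO = Σα_j = 6.3 for every i; G^SO = 18.9.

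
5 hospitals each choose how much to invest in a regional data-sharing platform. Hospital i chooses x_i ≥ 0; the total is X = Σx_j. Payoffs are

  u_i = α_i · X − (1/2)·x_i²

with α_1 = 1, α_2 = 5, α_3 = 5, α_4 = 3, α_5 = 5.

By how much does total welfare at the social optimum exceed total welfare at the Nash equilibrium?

Hospital i's FOC: ∂u_i/∂x_i = α_i − x_i = 0, so x_i* = α_i.
NE contributions = (1, 5, 5, 3, 5); X = 19.
W^NE = (Σα)·X − ½Σα_i² = 19² − ½·85 = 318.5.
Planner sets x_i = Σα_j = 19 for every i, so X^SO = 5·19 = 95.
W^SO = (Σα)·X^SO − ½·5·(Σα)² = (5/2)·19² = 902.5.
Deadweight loss = W^SO − W^NE = 584.

584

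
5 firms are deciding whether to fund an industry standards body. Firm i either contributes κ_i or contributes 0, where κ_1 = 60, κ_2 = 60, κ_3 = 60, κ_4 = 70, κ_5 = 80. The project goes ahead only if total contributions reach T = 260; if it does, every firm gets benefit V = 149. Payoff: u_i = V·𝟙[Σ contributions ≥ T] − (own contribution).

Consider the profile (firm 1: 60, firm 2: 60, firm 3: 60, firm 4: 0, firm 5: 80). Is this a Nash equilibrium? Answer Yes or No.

Yes

Total = 260 ≥ 260: provided.
Firm 1 (pledges 60, payoff 89): dropping to 0 → total 200, payoff 0. No gain.
Firm 2 (pledges 60, payoff 89): dropping to 0 → total 200, payoff 0. No gain.
Firm 3 (pledges 60, payoff 89): dropping to 0 → total 200, payoff 0. No gain.
Firm 4 (pledges 0, payoff 149): pledging 70 → total 330, payoff 79. No gain.
Firm 5 (pledges 80, payoff 69): dropping to 0 → total 180, payoff 0. No gain.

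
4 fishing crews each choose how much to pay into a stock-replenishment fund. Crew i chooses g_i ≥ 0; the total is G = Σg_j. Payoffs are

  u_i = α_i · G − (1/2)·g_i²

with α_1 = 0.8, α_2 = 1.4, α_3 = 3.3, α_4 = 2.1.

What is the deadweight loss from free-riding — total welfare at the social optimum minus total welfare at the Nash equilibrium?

Crew i's FOC: ∂u_i/∂g_i = α_i − g_i = 0, so g_i* = α_i.
NE contributions = (0.8, 1.4, 3.3, 2.1); G = 7.6.
W^NE = (Σα)·G − ½Σα_i² = 7.6² − ½·17.9 = 48.81.
Planner sets g_i = Σα_j = 7.6 for every i, so G^SO = 4·7.6 = 30.4.
W^SO = (Σα)·G^SO − ½·4·(Σα)² = (4/2)·7.6² = 115.52.
Deadweight loss = W^SO − W^NE = 66.71.

66.71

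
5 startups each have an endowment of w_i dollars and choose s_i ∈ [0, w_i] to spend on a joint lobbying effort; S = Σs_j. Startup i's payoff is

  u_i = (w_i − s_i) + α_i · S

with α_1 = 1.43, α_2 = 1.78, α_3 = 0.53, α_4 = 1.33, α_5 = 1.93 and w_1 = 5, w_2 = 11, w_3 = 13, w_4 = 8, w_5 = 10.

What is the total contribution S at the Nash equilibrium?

34

∂u_i/∂s_i = α_i − 1, so startup i contributes w_i if α_i > 1, else 0.
α_i > 1 for i ∈ {1, 2, 4, 5}; NE contributions (5, 11, 0, 8, 10), S = 34.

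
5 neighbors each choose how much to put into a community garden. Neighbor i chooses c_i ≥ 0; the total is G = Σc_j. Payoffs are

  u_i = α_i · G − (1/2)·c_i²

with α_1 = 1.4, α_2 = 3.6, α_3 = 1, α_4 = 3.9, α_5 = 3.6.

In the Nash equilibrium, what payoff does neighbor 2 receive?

Neighbor i's FOC: ∂u_i/∂c_i = α_i − c_i = 0, so c_i* = α_i.
NE contributions = (1.4, 3.6, 1, 3.9, 3.6); G = 13.5.
u_2 = α_2·G − ½·(c_2)² = 3.6·13.5 − ½·3.6² = 42.12.

42.12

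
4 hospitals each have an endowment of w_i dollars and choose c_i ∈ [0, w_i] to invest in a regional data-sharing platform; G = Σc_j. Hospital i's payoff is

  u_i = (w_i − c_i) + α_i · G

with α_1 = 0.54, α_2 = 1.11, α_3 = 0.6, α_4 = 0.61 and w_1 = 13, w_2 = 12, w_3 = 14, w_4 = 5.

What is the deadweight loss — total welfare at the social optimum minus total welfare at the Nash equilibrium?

∂u_i/∂c_i = α_i − 1, so hospital i contributes w_i if α_i > 1, else 0.
α_i > 1 for i ∈ {2}; NE contributions (0, 12, 0, 0), G = 12.
W^NE = Σw_i − G^NE + (Σα_i)·G^NE = 44 + 1.86·12 = 66.32.
Planner: ∂(Σu_j)/∂c_i = Σα_j − 1 = 1.86 > 0, so everyone contributes w_i; G^SO = 44, W^SO = 44 + 1.86·44 = 125.84.
Deadweight loss = 59.52.

59.52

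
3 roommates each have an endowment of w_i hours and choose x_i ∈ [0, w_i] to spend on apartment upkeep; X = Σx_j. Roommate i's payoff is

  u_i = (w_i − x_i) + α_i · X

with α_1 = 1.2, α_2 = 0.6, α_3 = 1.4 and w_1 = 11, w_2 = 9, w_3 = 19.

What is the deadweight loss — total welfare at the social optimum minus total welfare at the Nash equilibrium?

∂u_i/∂x_i = α_i − 1, so roommate i contributes w_i if α_i > 1, else 0.
α_i > 1 for i ∈ {1, 3}; NE contributions (11, 0, 19), X = 30.
W^NE = Σw_i − X^NE + (Σα_i)·X^NE = 39 + 2.2·30 = 105.
Planner: ∂(Σu_j)/∂x_i = Σα_j − 1 = 2.2 > 0, so everyone contributes w_i; X^SO = 39, W^SO = 39 + 2.2·39 = 124.8.
Deadweight loss = 19.8.

19.8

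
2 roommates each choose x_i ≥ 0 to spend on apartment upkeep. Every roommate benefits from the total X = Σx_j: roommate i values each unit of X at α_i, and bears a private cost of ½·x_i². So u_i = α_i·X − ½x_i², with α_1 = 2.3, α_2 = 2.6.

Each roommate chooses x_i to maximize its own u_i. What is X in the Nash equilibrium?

4.9

Roommate i's FOC: ∂u_i/∂x_i = α_i − x_i = 0, so x_i* = α_i.
NE contributions = (2.3, 2.6); X = 4.9.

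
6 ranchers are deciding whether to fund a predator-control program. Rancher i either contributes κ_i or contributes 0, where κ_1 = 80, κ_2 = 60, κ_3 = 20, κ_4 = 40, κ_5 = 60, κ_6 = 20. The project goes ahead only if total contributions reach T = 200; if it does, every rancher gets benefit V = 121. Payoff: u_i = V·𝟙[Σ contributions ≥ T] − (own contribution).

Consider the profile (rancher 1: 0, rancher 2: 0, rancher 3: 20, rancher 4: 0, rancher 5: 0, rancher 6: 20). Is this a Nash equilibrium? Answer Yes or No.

No

Total = 40 < 200: not provided.
Rancher 1 (pledges 0, payoff 0): pledging 80 → total 120, payoff -80. No gain.
Rancher 2 (pledges 0, payoff 0): pledging 60 → total 100, payoff -60. No gain.
Rancher 3 (pledges 20, payoff -20): dropping to 0 → total 20, payoff 0. Profitable deviation.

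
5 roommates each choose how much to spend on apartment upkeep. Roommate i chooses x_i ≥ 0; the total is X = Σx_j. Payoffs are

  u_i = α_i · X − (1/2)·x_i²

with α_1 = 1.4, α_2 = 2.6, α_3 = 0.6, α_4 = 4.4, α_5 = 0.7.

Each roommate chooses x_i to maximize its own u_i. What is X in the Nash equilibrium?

Roommate i's FOC: ∂u_i/∂x_i = α_i − x_i = 0, so x_i* = α_i.
NE contributions = (1.4, 2.6, 0.6, 4.4, 0.7); X = 9.7.

9.7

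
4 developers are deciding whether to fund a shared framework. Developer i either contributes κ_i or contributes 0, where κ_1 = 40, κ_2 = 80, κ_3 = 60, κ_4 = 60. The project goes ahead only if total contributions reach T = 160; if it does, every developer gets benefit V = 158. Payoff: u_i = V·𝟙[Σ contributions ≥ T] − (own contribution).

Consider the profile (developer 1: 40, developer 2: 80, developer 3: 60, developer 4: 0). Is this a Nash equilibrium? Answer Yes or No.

Yes

Total = 180 ≥ 160: provided.
Developer 1 (pledges 40, payoff 118): dropping to 0 → total 140, payoff 0. No gain.
Developer 2 (pledges 80, payoff 78): dropping to 0 → total 100, payoff 0. No gain.
Developer 3 (pledges 60, payoff 98): dropping to 0 → total 120, payoff 0. No gain.
Developer 4 (pledges 0, payoff 158): pledging 60 → total 240, payoff 98. No gain.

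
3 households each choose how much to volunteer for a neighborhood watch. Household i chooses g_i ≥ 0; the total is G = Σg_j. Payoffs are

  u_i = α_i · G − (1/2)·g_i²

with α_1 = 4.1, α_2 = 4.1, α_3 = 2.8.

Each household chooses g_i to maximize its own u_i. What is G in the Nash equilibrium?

Household i's FOC: ∂u_i/∂g_i = α_i − g_i = 0, so g_i* = α_i.
NE contributions = (4.1, 4.1, 2.8); G = 11.

11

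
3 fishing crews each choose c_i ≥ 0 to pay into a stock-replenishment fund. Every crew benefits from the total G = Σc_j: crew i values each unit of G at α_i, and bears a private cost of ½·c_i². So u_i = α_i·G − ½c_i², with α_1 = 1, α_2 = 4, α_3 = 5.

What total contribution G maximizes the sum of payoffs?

30

Planner FOC: ∂(Σu_j)/∂c_i = (Σα_j) − c_i = 0, so c_i^SO = Σα_j = 10 for every i; G^SO = 30.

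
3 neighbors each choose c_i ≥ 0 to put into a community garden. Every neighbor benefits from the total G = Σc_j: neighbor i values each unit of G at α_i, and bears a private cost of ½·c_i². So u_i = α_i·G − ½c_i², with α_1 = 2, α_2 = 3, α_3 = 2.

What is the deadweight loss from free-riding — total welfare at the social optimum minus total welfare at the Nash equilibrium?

Neighbor i's FOC: ∂u_i/∂c_i = α_i − c_i = 0, so c_i* = α_i.
NE contributions = (2, 3, 2); G = 7.
W^NE = (Σα)·G − ½Σα_i² = 7² − ½·17 = 40.5.
Planner sets c_i = Σα_j = 7 for every i, so G^SO = 3·7 = 21.
W^SO = (Σα)·G^SO − ½·3·(Σα)² = (3/2)·7² = 73.5.
Deadweight loss = W^SO − W^NE = 33.

33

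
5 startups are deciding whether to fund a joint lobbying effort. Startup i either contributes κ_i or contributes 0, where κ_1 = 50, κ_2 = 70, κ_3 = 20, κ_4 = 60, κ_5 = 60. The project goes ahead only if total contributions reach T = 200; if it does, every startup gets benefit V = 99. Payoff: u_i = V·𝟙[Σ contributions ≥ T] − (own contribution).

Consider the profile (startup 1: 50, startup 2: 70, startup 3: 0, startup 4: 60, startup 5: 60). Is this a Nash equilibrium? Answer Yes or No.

Total = 240 ≥ 200: provided.
Startup 1 (pledges 50, payoff 49): dropping to 0 → total 190, payoff 0. No gain.
Startup 2 (pledges 70, payoff 29): dropping to 0 → total 170, payoff 0. No gain.
Startup 3 (pledges 0, payoff 99): pledging 20 → total 260, payoff 79. No gain.
Startup 4 (pledges 60, payoff 39): dropping to 0 → total 180, payoff 0. No gain.
Startup 5 (pledges 60, payoff 39): dropping to 0 → total 180, payoff 0. No gain.

Yes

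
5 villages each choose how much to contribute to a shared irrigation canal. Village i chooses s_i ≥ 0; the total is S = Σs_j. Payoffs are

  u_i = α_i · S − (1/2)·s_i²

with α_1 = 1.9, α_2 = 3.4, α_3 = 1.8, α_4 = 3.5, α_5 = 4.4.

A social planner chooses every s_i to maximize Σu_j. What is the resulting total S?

Planner FOC: ∂(Σu_j)/∂s_i = (Σα_j) − s_i = 0, so s_i^SO = Σα_j = 15 for every i; S^SO = 75.

75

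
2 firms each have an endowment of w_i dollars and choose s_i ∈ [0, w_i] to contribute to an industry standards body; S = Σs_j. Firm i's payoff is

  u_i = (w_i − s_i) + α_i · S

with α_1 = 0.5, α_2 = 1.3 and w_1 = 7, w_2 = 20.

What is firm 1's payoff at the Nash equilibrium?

17

∂u_i/∂s_i = α_i − 1, so firm i contributes w_i if α_i > 1, else 0.
α_i > 1 for i ∈ {2}; NE contributions (0, 20), S = 20.
u_1 = (7 − 0) + 0.5·20 = 17.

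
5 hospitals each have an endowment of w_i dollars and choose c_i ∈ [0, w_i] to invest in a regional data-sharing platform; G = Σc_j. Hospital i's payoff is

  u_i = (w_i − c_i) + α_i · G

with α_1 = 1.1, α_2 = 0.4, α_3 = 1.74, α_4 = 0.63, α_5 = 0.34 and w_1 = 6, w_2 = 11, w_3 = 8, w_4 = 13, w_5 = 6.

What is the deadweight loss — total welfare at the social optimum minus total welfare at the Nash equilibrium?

∂u_i/∂c_i = α_i − 1, so hospital i contributes w_i if α_i > 1, else 0.
α_i > 1 for i ∈ {1, 3}; NE contributions (6, 0, 8, 0, 0), G = 14.
W^NE = Σw_i − G^NE + (Σα_i)·G^NE = 44 + 3.21·14 = 88.94.
Planner: ∂(Σu_j)/∂c_i = Σα_j − 1 = 3.21 > 0, so everyone contributes w_i; G^SO = 44, W^SO = 44 + 3.21·44 = 185.24.
Deadweight loss = 96.3.

96.3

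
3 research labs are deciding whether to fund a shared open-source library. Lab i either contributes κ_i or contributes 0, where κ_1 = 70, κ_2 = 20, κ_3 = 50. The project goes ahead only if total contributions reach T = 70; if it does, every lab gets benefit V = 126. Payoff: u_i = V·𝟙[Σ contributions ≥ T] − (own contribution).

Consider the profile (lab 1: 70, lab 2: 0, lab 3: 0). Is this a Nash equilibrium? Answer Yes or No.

Yes

Total = 70 ≥ 70: provided.
Lab 1 (pledges 70, payoff 56): dropping to 0 → total 0, payoff 0. No gain.
Lab 2 (pledges 0, payoff 126): pledging 20 → total 90, payoff 106. No gain.
Lab 3 (pledges 0, payoff 126): pledging 50 → total 120, payoff 76. No gain.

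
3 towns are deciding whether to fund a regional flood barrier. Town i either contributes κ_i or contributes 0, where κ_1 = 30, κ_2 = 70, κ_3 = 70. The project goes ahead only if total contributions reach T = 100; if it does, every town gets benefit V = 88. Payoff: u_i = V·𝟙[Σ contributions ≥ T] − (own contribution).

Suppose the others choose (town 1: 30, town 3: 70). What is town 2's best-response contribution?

0

Others' total = 100 ≥ 100; contributing adds cost 70 for no extra benefit.
Best response: 0.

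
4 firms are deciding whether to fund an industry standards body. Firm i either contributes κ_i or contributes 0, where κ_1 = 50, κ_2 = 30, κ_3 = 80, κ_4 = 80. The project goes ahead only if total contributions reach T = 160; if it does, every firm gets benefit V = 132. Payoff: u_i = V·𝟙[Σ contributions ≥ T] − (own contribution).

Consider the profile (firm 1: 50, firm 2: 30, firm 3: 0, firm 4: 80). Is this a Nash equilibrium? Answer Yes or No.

Total = 160 ≥ 160: provided.
Firm 1 (pledges 50, payoff 82): dropping to 0 → total 110, payoff 0. No gain.
Firm 2 (pledges 30, payoff 102): dropping to 0 → total 130, payoff 0. No gain.
Firm 3 (pledges 0, payoff 132): pledging 80 → total 240, payoff 52. No gain.
Firm 4 (pledges 80, payoff 52): dropping to 0 → total 80, payoff 0. No gain.

Yes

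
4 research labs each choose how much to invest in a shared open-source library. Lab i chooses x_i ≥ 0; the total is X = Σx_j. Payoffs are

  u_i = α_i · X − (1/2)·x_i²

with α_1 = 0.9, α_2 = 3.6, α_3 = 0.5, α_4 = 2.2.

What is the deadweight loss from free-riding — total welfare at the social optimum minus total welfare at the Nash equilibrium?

61.27

Lab i's FOC: ∂u_i/∂x_i = α_i − x_i = 0, so x_i* = α_i.
NE contributions = (0.9, 3.6, 0.5, 2.2); X = 7.2.
W^NE = (Σα)·X − ½Σα_i² = 7.2² − ½·18.86 = 42.41.
Planner sets x_i = Σα_j = 7.2 for every i, so X^SO = 4·7.2 = 28.8.
W^SO = (Σα)·X^SO − ½·4·(Σα)² = (4/2)·7.2² = 103.68.
Deadweight loss = W^SO − W^NE = 61.27.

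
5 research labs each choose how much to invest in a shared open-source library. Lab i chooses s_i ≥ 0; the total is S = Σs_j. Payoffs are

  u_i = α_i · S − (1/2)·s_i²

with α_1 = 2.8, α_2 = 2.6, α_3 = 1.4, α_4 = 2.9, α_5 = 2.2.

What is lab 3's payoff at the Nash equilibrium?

Lab i's FOC: ∂u_i/∂s_i = α_i − s_i = 0, so s_i* = α_i.
NE contributions = (2.8, 2.6, 1.4, 2.9, 2.2); S = 11.9.
u_3 = α_3·S − ½·(s_3)² = 1.4·11.9 − ½·1.4² = 15.68.

15.68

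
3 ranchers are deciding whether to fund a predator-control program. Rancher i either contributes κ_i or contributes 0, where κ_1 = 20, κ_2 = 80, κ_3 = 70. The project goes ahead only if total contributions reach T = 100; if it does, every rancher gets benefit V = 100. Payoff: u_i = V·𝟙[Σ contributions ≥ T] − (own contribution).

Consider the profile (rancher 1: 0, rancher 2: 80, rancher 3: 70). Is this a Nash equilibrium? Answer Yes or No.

Yes

Total = 150 ≥ 100: provided.
Rancher 1 (pledges 0, payoff 100): pledging 20 → total 170, payoff 80. No gain.
Rancher 2 (pledges 80, payoff 20): dropping to 0 → total 70, payoff 0. No gain.
Rancher 3 (pledges 70, payoff 30): dropping to 0 → total 80, payoff 0. No gain.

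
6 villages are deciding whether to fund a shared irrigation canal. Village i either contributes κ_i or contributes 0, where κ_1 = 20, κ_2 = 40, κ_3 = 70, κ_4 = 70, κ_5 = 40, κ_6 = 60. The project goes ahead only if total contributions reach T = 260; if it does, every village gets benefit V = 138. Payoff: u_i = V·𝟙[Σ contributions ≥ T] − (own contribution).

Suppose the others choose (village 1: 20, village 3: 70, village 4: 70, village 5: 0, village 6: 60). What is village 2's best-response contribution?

40

Others' total = 220. Contributing 40 brings total to 260 ≥ 260: gain V − κ_2 = 98.
Best response: 40.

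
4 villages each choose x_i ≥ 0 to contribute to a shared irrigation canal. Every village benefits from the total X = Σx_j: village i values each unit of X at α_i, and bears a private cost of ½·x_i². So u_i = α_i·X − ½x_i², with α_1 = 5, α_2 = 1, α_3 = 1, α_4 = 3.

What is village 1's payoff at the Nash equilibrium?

37.5

Village i's FOC: ∂u_i/∂x_i = α_i − x_i = 0, so x_i* = α_i.
NE contributions = (5, 1, 1, 3); X = 10.
u_1 = α_1·X − ½·(x_1)² = 5·10 − ½·5² = 37.5.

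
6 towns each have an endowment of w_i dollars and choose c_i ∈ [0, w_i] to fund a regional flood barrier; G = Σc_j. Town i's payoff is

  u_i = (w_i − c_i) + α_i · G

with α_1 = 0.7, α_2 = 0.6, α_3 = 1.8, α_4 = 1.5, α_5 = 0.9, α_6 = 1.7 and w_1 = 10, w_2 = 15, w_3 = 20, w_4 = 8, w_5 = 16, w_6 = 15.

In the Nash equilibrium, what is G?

43

∂u_i/∂c_i = α_i − 1, so town i contributes w_i if α_i > 1, else 0.
α_i > 1 for i ∈ {3, 4, 6}; NE contributions (0, 0, 20, 8, 0, 15), G = 43.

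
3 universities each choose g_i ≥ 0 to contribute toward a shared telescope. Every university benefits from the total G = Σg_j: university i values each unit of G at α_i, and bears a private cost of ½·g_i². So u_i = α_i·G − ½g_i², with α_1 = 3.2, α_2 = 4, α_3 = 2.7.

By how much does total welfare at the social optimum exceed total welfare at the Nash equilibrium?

65.77

University i's FOC: ∂u_i/∂g_i = α_i − g_i = 0, so g_i* = α_i.
NE contributions = (3.2, 4, 2.7); G = 9.9.
W^NE = (Σα)·G − ½Σα_i² = 9.9² − ½·33.53 = 81.245.
Planner sets g_i = Σα_j = 9.9 for every i, so G^SO = 3·9.9 = 29.7.
W^SO = (Σα)·G^SO − ½·3·(Σα)² = (3/2)·9.9² = 147.015.
Deadweight loss = W^SO − W^NE = 65.77.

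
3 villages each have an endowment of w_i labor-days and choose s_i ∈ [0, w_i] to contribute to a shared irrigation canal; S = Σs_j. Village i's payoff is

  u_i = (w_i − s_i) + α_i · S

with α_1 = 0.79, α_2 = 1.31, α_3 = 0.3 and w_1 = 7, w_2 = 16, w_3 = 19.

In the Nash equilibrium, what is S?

∂u_i/∂s_i = α_i − 1, so village i contributes w_i if α_i > 1, else 0.
α_i > 1 for i ∈ {2}; NE contributions (0, 16, 0), S = 16.

16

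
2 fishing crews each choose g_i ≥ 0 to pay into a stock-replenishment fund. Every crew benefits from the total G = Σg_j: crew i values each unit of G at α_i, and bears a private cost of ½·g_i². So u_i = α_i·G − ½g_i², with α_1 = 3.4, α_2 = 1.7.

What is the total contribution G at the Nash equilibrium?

5.1

Crew i's FOC: ∂u_i/∂g_i = α_i − g_i = 0, so g_i* = α_i.
NE contributions = (3.4, 1.7); G = 5.1.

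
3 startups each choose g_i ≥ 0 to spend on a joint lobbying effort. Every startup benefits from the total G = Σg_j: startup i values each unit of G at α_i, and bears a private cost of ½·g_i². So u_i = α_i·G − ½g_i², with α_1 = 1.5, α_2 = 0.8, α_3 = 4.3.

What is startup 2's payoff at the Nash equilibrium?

4.96

Startup i's FOC: ∂u_i/∂g_i = α_i − g_i = 0, so g_i* = α_i.
NE contributions = (1.5, 0.8, 4.3); G = 6.6.
u_2 = α_2·G − ½·(g_2)² = 0.8·6.6 − ½·0.8² = 4.96.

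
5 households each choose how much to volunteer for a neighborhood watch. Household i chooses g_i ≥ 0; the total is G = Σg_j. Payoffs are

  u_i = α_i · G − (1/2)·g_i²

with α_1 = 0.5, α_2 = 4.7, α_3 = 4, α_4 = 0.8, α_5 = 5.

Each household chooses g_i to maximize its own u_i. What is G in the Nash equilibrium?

Household i's FOC: ∂u_i/∂g_i = α_i − g_i = 0, so g_i* = α_i.
NE contributions = (0.5, 4.7, 4, 0.8, 5); G = 15.

15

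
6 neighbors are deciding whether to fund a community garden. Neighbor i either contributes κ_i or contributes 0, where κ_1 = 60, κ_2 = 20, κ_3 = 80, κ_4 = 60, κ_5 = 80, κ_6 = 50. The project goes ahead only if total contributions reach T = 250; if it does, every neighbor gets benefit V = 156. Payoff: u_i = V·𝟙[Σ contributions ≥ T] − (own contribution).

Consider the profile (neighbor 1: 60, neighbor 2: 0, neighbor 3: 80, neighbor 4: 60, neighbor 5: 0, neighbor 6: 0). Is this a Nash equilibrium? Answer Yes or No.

Total = 200 < 250: not provided.
Neighbor 1 (pledges 60, payoff -60): dropping to 0 → total 140, payoff 0. Profitable deviation.

No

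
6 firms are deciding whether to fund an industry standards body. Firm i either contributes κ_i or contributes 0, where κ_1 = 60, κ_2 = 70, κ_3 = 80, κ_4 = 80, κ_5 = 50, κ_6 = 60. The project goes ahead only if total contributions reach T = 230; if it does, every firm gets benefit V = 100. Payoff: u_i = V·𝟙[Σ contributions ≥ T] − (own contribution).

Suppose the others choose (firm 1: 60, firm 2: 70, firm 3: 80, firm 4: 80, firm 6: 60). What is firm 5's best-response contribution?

0

Others' total = 350 ≥ 230; contributing adds cost 50 for no extra benefit.
Best response: 0.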